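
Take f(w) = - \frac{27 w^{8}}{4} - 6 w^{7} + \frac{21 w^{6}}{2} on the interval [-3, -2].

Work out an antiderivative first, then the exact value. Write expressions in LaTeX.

Antiderivative: F(w) = - \frac{3 w^{9}}{4} - \frac{3 w^{8}}{4} + \frac{3 w^{7}}{2}; value = -6561

f has the shape u'v + uv' for u = - \frac{3 w^{5}}{4} and v = w^{4} + w^{3} - 2 w^{2} — it is the derivative of the product u*v.
F(w) = - \frac{3 w^{9}}{4} - \frac{3 w^{8}}{4} + \frac{3 w^{7}}{2} is an antiderivative of f.
Check: d/dw[- \frac{3 w^{9}}{4} - \frac{3 w^{8}}{4} + \frac{3 w^{7}}{2}] = - \frac{27 w^{8}}{4} - 6 w^{7} + \frac{21 w^{6}}{2} = f(w).
F(-2) = 0; F(-3) = 6561.
Integral = F(-2) - F(-3) = -6561.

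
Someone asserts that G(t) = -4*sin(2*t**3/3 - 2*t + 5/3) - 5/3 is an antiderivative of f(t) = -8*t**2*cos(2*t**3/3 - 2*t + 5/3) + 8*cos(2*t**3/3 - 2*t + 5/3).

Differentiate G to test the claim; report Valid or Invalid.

Valid. The derivative of G reproduces f.

d/dt[G] = -8*t**2*cos(2*t**3/3 - 2*t + 5/3) + 8*cos(2*t**3/3 - 2*t + 5/3)
This equals f(t) exactly, so the claim holds.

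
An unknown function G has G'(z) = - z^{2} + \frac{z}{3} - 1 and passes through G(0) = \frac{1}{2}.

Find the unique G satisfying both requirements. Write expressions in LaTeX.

G(z) = - \frac{z^{3}}{3} + \frac{z^{2}}{6} - z + \frac{1}{2}

The integrand splits into summands that can be handled one at a time.
A general antiderivative is - \frac{z^{3}}{3} + \frac{z^{2}}{6} - z + C.
The condition gives C = \frac{1}{2} - (0) = \frac{1}{2}.
So G(z) = - \frac{z^{3}}{3} + \frac{z^{2}}{6} - z + \frac{1}{2}.
Check: d/dz[- \frac{z^{3}}{3} + \frac{z^{2}}{6} - z + \frac{1}{2}] = - z^{2} + \frac{z}{3} - 1 = G'(z).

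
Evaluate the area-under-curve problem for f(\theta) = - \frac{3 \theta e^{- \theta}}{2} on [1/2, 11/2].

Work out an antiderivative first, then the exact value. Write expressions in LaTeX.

Recognize the product-rule pattern: f = u'v + uv' with u = \frac{3 \theta}{2} + \frac{3}{2}, v = e^{- \theta}, so integration by parts undoes it.
F(\theta) = \frac{3 \left(\theta + 1\right) e^{- \theta}}{2} is an antiderivative of f.
Check: d/d\theta[\frac{3 \left(\theta + 1\right) e^{- \theta}}{2}] = - \frac{3 \theta e^{- \theta}}{2} = f(\theta).
F(11/2) = \frac{39}{4 e^{\frac{11}{2}}}; F(1/2) = \frac{9}{4 e^{\frac{1}{2}}}.
Integral = F(11/2) - F(1/2) = - \frac{9}{4 e^{\frac{1}{2}}} + \frac{39}{4 e^{\frac{11}{2}}}.

Antiderivative: F(\theta) = \frac{3 \left(\theta + 1\right) e^{- \theta}}{2}; value = - \frac{9}{4 e^{\frac{1}{2}}} + \frac{39}{4 e^{\frac{11}{2}}}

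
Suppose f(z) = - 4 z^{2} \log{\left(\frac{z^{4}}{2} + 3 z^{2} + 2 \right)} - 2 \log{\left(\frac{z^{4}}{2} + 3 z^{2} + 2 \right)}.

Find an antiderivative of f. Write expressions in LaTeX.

An antiderivative is F(z) = - \frac{4 z^{3} \log{\left(\frac{z^{4}}{2} + 3 z^{2} + 2 \right)}}{3} + \frac{16 z^{3}}{9} - 2 z \log{\left(\frac{z^{4}}{2} + 3 z^{2} + 2 \right)} - 8 z - \frac{4 \sqrt{147 - 65 \sqrt{5}} \operatorname{atan}{\left(\frac{11 z}{3 \sqrt{147 - 65 \sqrt{5}} + 2 \sqrt{5} \sqrt{147 - 65 \sqrt{5}}} \right)}}{3} + \frac{4 \sqrt{65 \sqrt{5} + 147} \operatorname{atan}{\left(\frac{11 z}{- 3 \sqrt{65 \sqrt{5} + 147} + 2 \sqrt{5} \sqrt{65 \sqrt{5} + 147}} \right)}}{3}.

The integrand splits into summands that can be handled one at a time.
Check: d/dz[- \frac{4 z^{3} \log{\left(\frac{z^{4}}{2} + 3 z^{2} + 2 \right)}}{3} + \frac{16 z^{3}}{9} - 2 z \log{\left(\frac{z^{4}}{2} + 3 z^{2} + 2 \right)} - 8 z - \frac{4 \sqrt{147 - 65 \sqrt{5}} \operatorname{atan}{\left(\frac{11 z}{3 \sqrt{147 - 65 \sqrt{5}} + 2 \sqrt{5} \sqrt{147 - 65 \sqrt{5}}} \right)}}{3} + \frac{4 \sqrt{65 \sqrt{5} + 147} \operatorname{atan}{\left(\frac{11 z}{- 3 \sqrt{65 \sqrt{5} + 147} + 2 \sqrt{5} \sqrt{65 \sqrt{5} + 147}} \right)}}{3}] = - 4 z^{2} \log{\left(\frac{z^{4}}{2} + 3 z^{2} + 2 \right)} - 2 \log{\left(\frac{z^{4}}{2} + 3 z^{2} + 2 \right)} = f(z).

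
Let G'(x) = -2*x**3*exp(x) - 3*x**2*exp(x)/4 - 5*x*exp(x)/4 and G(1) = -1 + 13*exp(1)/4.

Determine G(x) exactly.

G(x) = ((-8*x**3 + 21*x**2 - 47*x + 47)*exp(x) - 4)/4

G'(x) has the shape u'v + uv' for u = -2*x**3 + 21*x**2/4 - 47*x/4 + 47/4 and v = exp(x) — it is the derivative of the product u*v.
A general antiderivative is (-8*x**3 + 21*x**2 - 47*x + 47)*exp(x)/4 + C.
The condition gives C = -1 + 13*exp(1)/4 - (13*exp(1)/4) = -1.
So G(x) = ((-8*x**3 + 21*x**2 - 47*x + 47)*exp(x) - 4)/4.
Check: d/dx[((-8*x**3 + 21*x**2 - 47*x + 47)*exp(x) - 4)/4] = -2*x**3*exp(x) - 3*x**2*exp(x)/4 - 5*x*exp(x)/4 = G'(x).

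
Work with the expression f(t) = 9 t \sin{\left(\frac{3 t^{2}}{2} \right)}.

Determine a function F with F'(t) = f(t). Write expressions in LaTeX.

An antiderivative is F(t) = - 3 \cos{\left(\frac{3 t^{2}}{2} \right)}.

The substitution u = \frac{3 t^{2}}{2} works: f is exactly (dF/du)*(du/dt) for that inner function.
Check: d/dt[- 3 \cos{\left(\frac{3 t^{2}}{2} \right)}] = 9 t \sin{\left(\frac{3 t^{2}}{2} \right)} = f(t).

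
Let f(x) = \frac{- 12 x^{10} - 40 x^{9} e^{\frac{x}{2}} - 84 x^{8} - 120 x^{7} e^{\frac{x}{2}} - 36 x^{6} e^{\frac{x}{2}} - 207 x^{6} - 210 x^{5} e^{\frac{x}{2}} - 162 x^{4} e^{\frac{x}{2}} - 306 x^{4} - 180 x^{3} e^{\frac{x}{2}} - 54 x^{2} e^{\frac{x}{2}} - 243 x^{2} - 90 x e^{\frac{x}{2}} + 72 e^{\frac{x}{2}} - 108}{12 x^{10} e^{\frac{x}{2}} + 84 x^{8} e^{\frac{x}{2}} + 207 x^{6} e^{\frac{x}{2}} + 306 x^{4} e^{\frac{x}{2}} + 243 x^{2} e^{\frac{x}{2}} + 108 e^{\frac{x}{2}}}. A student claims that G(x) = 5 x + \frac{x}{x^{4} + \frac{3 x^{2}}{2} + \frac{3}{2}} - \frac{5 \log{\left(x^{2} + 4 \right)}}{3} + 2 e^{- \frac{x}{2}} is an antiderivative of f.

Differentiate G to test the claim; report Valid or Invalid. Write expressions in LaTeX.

d/dx[G] = \frac{60 x^{10} e^{\frac{x}{2}} - 12 x^{10} - 40 x^{9} e^{\frac{x}{2}} + 420 x^{8} e^{\frac{x}{2}} - 84 x^{8} - 120 x^{7} e^{\frac{x}{2}} + 999 x^{6} e^{\frac{x}{2}} - 207 x^{6} - 210 x^{5} e^{\frac{x}{2}} + 1368 x^{4} e^{\frac{x}{2}} - 306 x^{4} - 180 x^{3} e^{\frac{x}{2}} + 1161 x^{2} e^{\frac{x}{2}} - 243 x^{2} - 90 x e^{\frac{x}{2}} + 612 e^{\frac{x}{2}} - 108}{12 x^{10} e^{\frac{x}{2}} + 84 x^{8} e^{\frac{x}{2}} + 207 x^{6} e^{\frac{x}{2}} + 306 x^{4} e^{\frac{x}{2}} + 243 x^{2} e^{\frac{x}{2}} + 108 e^{\frac{x}{2}}}
d/dx[G] - f(x) = 5 != 0.

Invalid: d/dx[G] - f = 5, which is not 0.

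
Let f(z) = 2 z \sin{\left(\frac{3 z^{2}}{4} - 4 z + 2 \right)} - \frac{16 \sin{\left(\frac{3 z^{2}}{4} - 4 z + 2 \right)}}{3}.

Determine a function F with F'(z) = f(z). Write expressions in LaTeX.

An antiderivative is F(z) = - \frac{4 \cos{\left(\frac{3 z^{2}}{4} - 4 z + 2 \right)}}{3}.

f matches the chain-rule pattern g'(h)*h' with inner function h(z) = \frac{3 z^{2}}{4} - 4 z + 2; substituting u = h(z) collapses the integral.
Check: d/dz[- \frac{4 \cos{\left(\frac{3 z^{2}}{4} - 4 z + 2 \right)}}{3}] = 2 z \sin{\left(\frac{3 z^{2}}{4} - 4 z + 2 \right)} - \frac{16 \sin{\left(\frac{3 z^{2}}{4} - 4 z + 2 \right)}}{3} = f(z).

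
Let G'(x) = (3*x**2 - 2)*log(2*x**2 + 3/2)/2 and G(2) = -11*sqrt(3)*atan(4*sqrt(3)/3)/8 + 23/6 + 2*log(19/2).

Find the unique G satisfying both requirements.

A candidate passes only if d/dx[G] lands on the given G'(x) exactly.
A general antiderivative is -x**3/3 + 11*x/4 + (x**3/2 - x)*log(2*x**2 + 3/2) - 11*sqrt(3)*atan(2*sqrt(3)*x/3)/8 + C.
The condition gives C = -11*sqrt(3)*atan(4*sqrt(3)/3)/8 + 23/6 + 2*log(19/2) - (-11*sqrt(3)*atan(4*sqrt(3)/3)/8 + 17/6 + 2*log(19/2)) = 1.
So G(x) = x**3*log(2*x**2 + 3/2)/2 - x**3/3 - x*log(2*x**2 + 3/2) + 11*x/4 - 11*sqrt(3)*atan(2*sqrt(3)*x/3)/8 + 1.
Check: d/dx[x**3*log(2*x**2 + 3/2)/2 - x**3/3 - x*log(2*x**2 + 3/2) + 11*x/4 - 11*sqrt(3)*atan(2*sqrt(3)*x/3)/8 + 1] = 3*x**2*log(2*x**2 + 3/2)/2 - log(2*x**2 + 3/2), which equals G'(x).

G(x) = x**3*log(2*x**2 + 3/2)/2 - x**3/3 - x*log(2*x**2 + 3/2) + 11*x/4 - 11*sqrt(3)*atan(2*sqrt(3)*x/3)/8 + 1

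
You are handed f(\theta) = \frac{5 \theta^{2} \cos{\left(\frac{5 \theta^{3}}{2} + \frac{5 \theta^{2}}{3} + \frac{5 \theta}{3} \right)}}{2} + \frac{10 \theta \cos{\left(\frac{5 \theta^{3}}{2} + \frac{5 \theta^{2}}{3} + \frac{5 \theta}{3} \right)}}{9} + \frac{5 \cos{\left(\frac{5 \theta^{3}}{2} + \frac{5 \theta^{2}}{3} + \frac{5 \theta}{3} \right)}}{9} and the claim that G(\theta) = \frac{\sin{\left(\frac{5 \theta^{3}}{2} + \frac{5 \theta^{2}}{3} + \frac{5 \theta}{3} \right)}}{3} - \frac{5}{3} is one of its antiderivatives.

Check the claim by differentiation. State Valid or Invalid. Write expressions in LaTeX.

Valid - the claim checks out under differentiation.

d/d\theta[G] = \frac{5 \theta^{2} \cos{\left(\frac{5 \theta^{3}}{2} + \frac{5 \theta^{2}}{3} + \frac{5 \theta}{3} \right)}}{2} + \frac{10 \theta \cos{\left(\frac{5 \theta^{3}}{2} + \frac{5 \theta^{2}}{3} + \frac{5 \theta}{3} \right)}}{9} + \frac{5 \cos{\left(\frac{5 \theta^{3}}{2} + \frac{5 \theta^{2}}{3} + \frac{5 \theta}{3} \right)}}{9}
This equals f(\theta) exactly, so the claim holds.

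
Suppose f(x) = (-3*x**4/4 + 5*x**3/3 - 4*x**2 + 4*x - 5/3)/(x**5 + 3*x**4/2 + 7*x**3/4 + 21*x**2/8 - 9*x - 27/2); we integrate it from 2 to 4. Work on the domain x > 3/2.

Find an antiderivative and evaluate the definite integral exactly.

Antiderivative: F(x) = -109*log(x - 3/2)/2160 - 232651*log(x + 3/2)/270000 + 152*log(x**2 + 4)/1875 + 172*atan(x/2)/1875 - 5009/(3600*x + 5400); value = -232651*log(11/2)/270000 - 152*log(8)/1875 - 43*pi/1875 - 109*log(5/2)/2160 - 109*log(2)/2160 + 172*atan(2)/1875 + 5009/34650 + 152*log(20)/1875 + 232651*log(7/2)/270000

Factor the denominator (3*(2*x - 3)*(2*x + 3)**2*(x**2 + 4)) and decompose: f = 8*(38*x + 43)/(1875*(x**2 + 4)) - 232651/(135000*(2*x + 3)) + 5009/(900*(2*x + 3)**2) - 109/(1080*(2*x - 3)); each piece integrates to a log, atan, or power term.
F(x) = -109*log(x - 3/2)/2160 - 232651*log(x + 3/2)/270000 + 152*log(x**2 + 4)/1875 + 172*atan(x/2)/1875 - 5009/(3600*x + 5400) is an antiderivative of f.
Check: d/dx[-109*log(x - 3/2)/2160 - 232651*log(x + 3/2)/270000 + 152*log(x**2 + 4)/1875 + 172*atan(x/2)/1875 - 5009/(3600*x + 5400)] = (-18*x**4 + 40*x**3 - 96*x**2 + 96*x - 40)/(24*x**5 + 36*x**4 + 42*x**3 + 63*x**2 - 216*x - 324), which equals f(x).
F(4) = -232651*log(11/2)/270000 - 5009/19800 - 109*log(5/2)/2160 + 172*atan(2)/1875 + 152*log(20)/1875; F(2) = -232651*log(7/2)/270000 - 5009/12600 + 109*log(2)/2160 + 43*pi/1875 + 152*log(8)/1875.
Integral = F(4) - F(2) = -232651*log(11/2)/270000 - 152*log(8)/1875 - 43*pi/1875 - 109*log(5/2)/2160 - 109*log(2)/2160 + 172*atan(2)/1875 + 5009/34650 + 152*log(20)/1875 + 232651*log(7/2)/270000.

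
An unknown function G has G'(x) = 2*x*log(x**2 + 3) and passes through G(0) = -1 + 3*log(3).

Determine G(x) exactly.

G(x) = x**2*log(x**2 + 3) - x**2 + 3*log(x**2 + 3) - 1

Differentiate the proposed G(x) back; it has to land on the given G'(x).
A general antiderivative is x**2*log(x**2 + 3) - x**2 + 3*log(x**2 + 3) + C.
The condition gives C = -1 + 3*log(3) - (3*log(3)) = -1.
So G(x) = x**2*log(x**2 + 3) - x**2 + 3*log(x**2 + 3) - 1.
Check: d/dx[x**2*log(x**2 + 3) - x**2 + 3*log(x**2 + 3) - 1] = 2*x*log(x**2 + 3) = G'(x).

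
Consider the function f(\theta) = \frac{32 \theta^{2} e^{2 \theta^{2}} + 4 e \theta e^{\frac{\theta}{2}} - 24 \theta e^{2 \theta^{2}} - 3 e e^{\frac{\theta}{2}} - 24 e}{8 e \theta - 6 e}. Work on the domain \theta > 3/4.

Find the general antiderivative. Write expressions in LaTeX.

F(\theta) = e^{\frac{\theta}{2}} + e^{2 \theta^{2} - 1} - 3 \log{\left(4 \theta - 3 \right)} + C

Recover f(\theta) by differentiating a candidate F(\theta); any mismatch rules it out.
Check: d/d\theta[e^{\frac{\theta}{2}} + e^{2 \theta^{2} - 1} - 3 \log{\left(4 \theta - 3 \right)}] = \frac{\frac{32 \theta^{2} e^{2 \theta^{2}}}{e} + 4 \theta e^{\frac{\theta}{2}} - \frac{24 \theta e^{2 \theta^{2}}}{e} - 3 e^{\frac{\theta}{2}} - 24}{8 \theta - 6}, which equals f(\theta).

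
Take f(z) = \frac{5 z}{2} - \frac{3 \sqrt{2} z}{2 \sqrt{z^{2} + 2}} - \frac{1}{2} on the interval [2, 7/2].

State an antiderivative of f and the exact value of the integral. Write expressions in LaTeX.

The integrand splits into summands that can be handled one at a time.
F(z) = \frac{\sqrt{2} \left(5 \sqrt{2} z^{2} - 2 \sqrt{2} z - 12 \sqrt{z^{2} + 2}\right)}{8} is an antiderivative of f.
Check: d/dz[\frac{\sqrt{2} \left(5 \sqrt{2} z^{2} - 2 \sqrt{2} z - 12 \sqrt{z^{2} + 2}\right)}{8}] = \frac{5 z \sqrt{z^{2} + 2} - 3 \sqrt{2} z - \sqrt{z^{2} + 2}}{2 \sqrt{z^{2} + 2}}, which equals f(z).
F(7/2) = \frac{217}{16} - \frac{3 \sqrt{114}}{4}; F(2) = 4 - 3 \sqrt{3}.
Integral = F(7/2) - F(2) = - \frac{3 \sqrt{114}}{4} + 3 \sqrt{3} + \frac{153}{16}.

Antiderivative: F(z) = \frac{\sqrt{2} \left(5 \sqrt{2} z^{2} - 2 \sqrt{2} z - 12 \sqrt{z^{2} + 2}\right)}{8}; value = - \frac{3 \sqrt{114}}{4} + 3 \sqrt{3} + \frac{153}{16}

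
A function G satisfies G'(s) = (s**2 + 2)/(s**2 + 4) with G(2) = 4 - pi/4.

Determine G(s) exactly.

Recover the given G'(s) by differentiating a candidate G(s); any mismatch rules it out.
A general antiderivative is s - atan(s/2) + C.
The condition gives C = 4 - pi/4 - (2 - pi/4) = 2.
So G(s) = s - atan(s/2) + 2.
Check: d/ds[s - atan(s/2) + 2] = (s**2 + 2)/(s**2 + 4) = G'(s).

G(s) = s - atan(s/2) + 2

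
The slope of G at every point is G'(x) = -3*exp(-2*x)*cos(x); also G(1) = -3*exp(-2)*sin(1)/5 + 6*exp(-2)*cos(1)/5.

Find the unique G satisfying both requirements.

Since d/dx undoes antidifferentiation here, G(x) must give back the stated G'(x).
A general antiderivative is -3*exp(-2*x)*sin(x)/5 + 6*exp(-2*x)*cos(x)/5 + C.
The condition gives C = -3*exp(-2)*sin(1)/5 + 6*exp(-2)*cos(1)/5 - (-3*exp(-2)*sin(1)/5 + 6*exp(-2)*cos(1)/5) = 0.
So G(x) = 3*(-sin(x) + 2*cos(x))*exp(-2*x)/5.
Check: d/dx[3*(-sin(x) + 2*cos(x))*exp(-2*x)/5] = -3*exp(-2*x)*cos(x) = G'(x).

G(x) = 3*(-sin(x) + 2*cos(x))*exp(-2*x)/5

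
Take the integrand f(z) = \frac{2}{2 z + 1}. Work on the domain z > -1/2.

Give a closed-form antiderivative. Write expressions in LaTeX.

Check any antiderivative F(z) by computing F'(z) and comparing it with f(z).
Check: d/dz[\log{\left(z + \frac{1}{2} \right)}] = \frac{2}{2 z + 1} = f(z).

An antiderivative is F(z) = \log{\left(z + \frac{1}{2} \right)}.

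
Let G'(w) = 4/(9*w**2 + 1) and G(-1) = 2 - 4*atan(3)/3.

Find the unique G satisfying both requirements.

G(w) = 4*atan(3*w)/3 + 2

Recover the given G'(w) by differentiating a candidate G(w); any mismatch rules it out.
A general antiderivative is 4*atan(3*w)/3 + C.
The condition gives C = 2 - 4*atan(3)/3 - (-4*atan(3)/3) = 2.
So G(w) = 4*atan(3*w)/3 + 2.
Check: d/dw[4*atan(3*w)/3 + 2] = 4/(9*w**2 + 1) = G'(w).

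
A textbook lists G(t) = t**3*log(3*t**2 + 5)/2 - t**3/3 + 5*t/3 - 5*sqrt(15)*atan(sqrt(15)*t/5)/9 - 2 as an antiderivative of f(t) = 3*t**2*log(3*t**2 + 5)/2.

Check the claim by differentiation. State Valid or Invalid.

Valid - differentiating G returns exactly f.

d/dt[G] = 3*t**2*log(3*t**2 + 5)/2
This equals f(t) exactly, so the claim holds.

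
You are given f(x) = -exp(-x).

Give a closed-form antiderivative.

A first test for any F(x): its x-derivative must equal f(x) identically.
Check: d/dx[exp(-x)] = -exp(-x) = f(x).

An antiderivative is F(x) = exp(-x).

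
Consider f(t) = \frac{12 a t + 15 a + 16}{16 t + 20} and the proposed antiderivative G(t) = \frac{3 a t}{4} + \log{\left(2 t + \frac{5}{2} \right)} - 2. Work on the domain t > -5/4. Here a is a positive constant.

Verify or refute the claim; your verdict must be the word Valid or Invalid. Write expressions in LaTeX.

Valid. The derivative of G reproduces f.

d/dt[G] = \frac{12 a t + 15 a + 16}{16 t + 20}
This equals f(t) exactly, so the claim holds.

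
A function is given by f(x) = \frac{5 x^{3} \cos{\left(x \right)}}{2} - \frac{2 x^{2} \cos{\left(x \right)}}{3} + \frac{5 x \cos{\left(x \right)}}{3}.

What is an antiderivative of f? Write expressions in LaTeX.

Integrate term by term and add the pieces.
Check: d/dx[\frac{5 x^{3} \sin{\left(x \right)}}{2} - \frac{2 x^{2} \sin{\left(x \right)}}{3} + \frac{15 x^{2} \cos{\left(x \right)}}{2} - \frac{40 x \sin{\left(x \right)}}{3} - \frac{4 x \cos{\left(x \right)}}{3} + \frac{4 \sin{\left(x \right)}}{3} - \frac{40 \cos{\left(x \right)}}{3}] = \frac{5 x^{3} \cos{\left(x \right)}}{2} - \frac{2 x^{2} \cos{\left(x \right)}}{3} + \frac{5 x \cos{\left(x \right)}}{3} = f(x).

An antiderivative is F(x) = \frac{5 x^{3} \sin{\left(x \right)}}{2} - \frac{2 x^{2} \sin{\left(x \right)}}{3} + \frac{15 x^{2} \cos{\left(x \right)}}{2} - \frac{40 x \sin{\left(x \right)}}{3} - \frac{4 x \cos{\left(x \right)}}{3} + \frac{4 \sin{\left(x \right)}}{3} - \frac{40 \cos{\left(x \right)}}{3}.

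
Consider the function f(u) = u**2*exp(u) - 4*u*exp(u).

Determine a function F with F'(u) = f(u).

An antiderivative is F(u) = (u**2 - 6*u + 6)*exp(u).

Recognize the product-rule pattern: f = v'r + vr' with v = u**2 - 6*u + 6, r = exp(u), so integration by parts undoes it.
Check: d/du[(u**2 - 6*u + 6)*exp(u)] = u**2*exp(u) - 4*u*exp(u) = f(u).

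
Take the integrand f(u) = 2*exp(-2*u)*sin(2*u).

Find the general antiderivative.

F(u) = -exp(-2*u)*sin(2*u)/2 - exp(-2*u)*cos(2*u)/2 + C

Any candidate F(u) must reproduce f(u) exactly when differentiated.
Check: d/du[-exp(-2*u)*sin(2*u)/2 - exp(-2*u)*cos(2*u)/2] = 2*exp(-2*u)*sin(2*u) = f(u).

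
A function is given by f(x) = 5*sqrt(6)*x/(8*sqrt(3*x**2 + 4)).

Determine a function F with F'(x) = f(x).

An antiderivative is F(x) = 5*sqrt(6)*sqrt(3*x**2 + 4)/24.

f matches the chain-rule pattern g'(h)*h' with inner function h(x) = x**2/2 + 2/3; substituting u = h(x) collapses the integral.
Check: d/dx[5*sqrt(6)*sqrt(3*x**2 + 4)/24] = 5*sqrt(6)*x/(8*sqrt(3*x**2 + 4)) = f(x).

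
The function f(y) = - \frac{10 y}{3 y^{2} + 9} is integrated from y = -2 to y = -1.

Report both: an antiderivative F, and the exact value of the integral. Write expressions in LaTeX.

Antiderivative: F(y) = - \frac{5 \log{\left(2 y^{2} + 6 \right)}}{3}; value = - \frac{5 \log{\left(8 \right)}}{3} + \frac{5 \log{\left(14 \right)}}{3}

The substitution u = 2 y^{2} + 6 works: f is exactly (dF/du)*(du/dy) for that inner function.
F(y) = - \frac{5 \log{\left(2 y^{2} + 6 \right)}}{3} is an antiderivative of f.
Check: d/dy[- \frac{5 \log{\left(2 y^{2} + 6 \right)}}{3}] = - \frac{10 y}{3 y^{2} + 9} = f(y).
F(-1) = - \frac{5 \log{\left(8 \right)}}{3}; F(-2) = - \frac{5 \log{\left(14 \right)}}{3}.
Integral = F(-1) - F(-2) = - \frac{5 \log{\left(8 \right)}}{3} + \frac{5 \log{\left(14 \right)}}{3}.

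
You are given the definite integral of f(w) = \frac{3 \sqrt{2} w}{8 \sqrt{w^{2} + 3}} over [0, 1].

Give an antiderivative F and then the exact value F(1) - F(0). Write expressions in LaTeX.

Antiderivative: F(w) = \frac{3 \sqrt{\frac{w^{2}}{2} + \frac{3}{2}}}{4}; value = - \frac{3 \sqrt{6}}{8} + \frac{3 \sqrt{2}}{4}

f matches the chain-rule pattern g'(h)*h' with inner function h(w) = \frac{w^{2}}{2} + \frac{3}{2}; substituting u = h(w) collapses the integral.
F(w) = \frac{3 \sqrt{\frac{w^{2}}{2} + \frac{3}{2}}}{4} is an antiderivative of f.
Check: d/dw[\frac{3 \sqrt{\frac{w^{2}}{2} + \frac{3}{2}}}{4}] = \frac{3 \sqrt{2} w}{8 \sqrt{w^{2} + 3}} = f(w).
F(1) = \frac{3 \sqrt{2}}{4}; F(0) = \frac{3 \sqrt{6}}{8}.
Integral = F(1) - F(0) = - \frac{3 \sqrt{6}}{8} + \frac{3 \sqrt{2}}{4}.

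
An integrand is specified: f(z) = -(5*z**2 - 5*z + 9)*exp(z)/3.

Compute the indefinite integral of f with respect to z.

F(z) = (-5*z**2 + 15*z - 24)*exp(z)/3 + C

f has the shape u'v + uv' for u = -5*z**2/3 + 5*z - 8 and v = exp(z) — it is the derivative of the product u*v.
Check: d/dz[(-5*z**2 + 15*z - 24)*exp(z)/3] = -5*z**2*exp(z)/3 + 5*z*exp(z)/3 - 3*exp(z), which equals f(z).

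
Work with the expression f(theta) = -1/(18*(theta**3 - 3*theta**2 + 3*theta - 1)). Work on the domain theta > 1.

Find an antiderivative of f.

A candidate is checked by its d/dtheta: the result must match f(theta).
Check: d/dtheta[1/(36*theta**2 - 72*theta + 36)] = -1/(18*theta**3 - 54*theta**2 + 54*theta - 18), which equals f(theta).

An antiderivative is F(theta) = 1/(36*theta**2 - 72*theta + 36).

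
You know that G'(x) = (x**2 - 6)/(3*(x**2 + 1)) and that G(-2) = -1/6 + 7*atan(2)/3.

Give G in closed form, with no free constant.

G(x) = x/3 - 7*atan(x)/3 + 1/2

Whatever form G(x) takes, its d/dx must return the stated G'(x).
A general antiderivative is x/3 - 7*atan(x)/3 + C.
The condition gives C = -1/6 + 7*atan(2)/3 - (-2/3 + 7*atan(2)/3) = 1/2.
So G(x) = x/3 - 7*atan(x)/3 + 1/2.
Check: d/dx[x/3 - 7*atan(x)/3 + 1/2] = (x**2 - 6)/(3*x**2 + 3), which equals G'(x).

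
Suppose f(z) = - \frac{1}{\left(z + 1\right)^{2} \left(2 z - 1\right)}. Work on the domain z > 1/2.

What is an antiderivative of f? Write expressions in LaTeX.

Factor the denominator (\left(z + 1\right)^{2} \left(2 z - 1\right)) and decompose: f = - \frac{4}{9 \left(2 z - 1\right)} + \frac{2}{9 \left(z + 1\right)} + \frac{1}{3 \left(z + 1\right)^{2}}; each piece integrates to a log, atan, or power term.
Check: d/dz[- \frac{2 \log{\left(z - \frac{1}{2} \right)}}{9} + \frac{2 \log{\left(z + 1 \right)}}{9} - \frac{1}{3 z + 3}] = - \frac{1}{2 z^{3} + 3 z^{2} - 1}, which equals f(z).

An antiderivative is F(z) = - \frac{2 \log{\left(z - \frac{1}{2} \right)}}{9} + \frac{2 \log{\left(z + 1 \right)}}{9} - \frac{1}{3 z + 3}.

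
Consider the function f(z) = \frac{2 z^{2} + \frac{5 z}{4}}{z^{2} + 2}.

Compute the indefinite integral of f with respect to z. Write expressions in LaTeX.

F(z) = \frac{16 z + 5 \log{\left(z^{2} + 2 \right)} - 16 \sqrt{2} \operatorname{atan}{\left(\frac{\sqrt{2} z}{2} \right)}}{8} + C

Check any antiderivative F(z) by computing F'(z) and comparing it with f(z).
Check: d/dz[\frac{16 z + 5 \log{\left(z^{2} + 2 \right)} - 16 \sqrt{2} \operatorname{atan}{\left(\frac{\sqrt{2} z}{2} \right)}}{8}] = \frac{8 z^{2} + 5 z}{4 z^{2} + 8}, which equals f(z).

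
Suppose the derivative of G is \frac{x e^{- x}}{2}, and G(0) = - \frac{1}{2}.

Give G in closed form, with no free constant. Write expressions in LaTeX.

G'(x) has the shape u'v + uv' for u = - \frac{x}{2} - \frac{1}{2} and v = e^{- x} — it is the derivative of the product u*v.
A general antiderivative is \frac{\left(- x - 1\right) e^{- x}}{2} + C.
The condition gives C = - \frac{1}{2} - (- \frac{1}{2}) = 0.
So G(x) = \frac{\left(- x - 1\right) e^{- x}}{2}.
Check: d/dx[\frac{\left(- x - 1\right) e^{- x}}{2}] = \frac{x e^{- x}}{2} = G'(x).

G(x) = \frac{\left(- x - 1\right) e^{- x}}{2}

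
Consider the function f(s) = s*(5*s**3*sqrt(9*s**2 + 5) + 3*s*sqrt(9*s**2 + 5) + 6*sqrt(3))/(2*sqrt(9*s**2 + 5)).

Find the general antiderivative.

Recover f(s) by differentiating a candidate F(s); any mismatch rules it out.
Check: d/ds[(3*s**5 + 3*s**3 + 2*sqrt(3)*sqrt(9*s**2 + 5))/6] = (5*s**4*sqrt(9*s**2 + 5) + 3*s**2*sqrt(9*s**2 + 5) + 6*sqrt(3)*s)/(2*sqrt(9*s**2 + 5)), which equals f(s).

F(s) = (3*s**5 + 3*s**3 + 2*sqrt(3)*sqrt(9*s**2 + 5))/6 + C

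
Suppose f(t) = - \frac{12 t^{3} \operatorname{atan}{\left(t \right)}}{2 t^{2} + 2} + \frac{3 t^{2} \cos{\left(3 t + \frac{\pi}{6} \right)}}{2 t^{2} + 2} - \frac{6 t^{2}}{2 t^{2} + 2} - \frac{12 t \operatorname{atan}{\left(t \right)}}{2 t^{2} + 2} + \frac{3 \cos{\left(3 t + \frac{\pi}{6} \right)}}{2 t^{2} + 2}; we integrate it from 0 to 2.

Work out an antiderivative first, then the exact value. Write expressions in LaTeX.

Integrate term by term and add the pieces.
F(t) = - 3 t^{2} \operatorname{atan}{\left(t \right)} + \frac{\sin{\left(3 t + \frac{\pi}{6} \right)}}{2} is an antiderivative of f.
Check: d/dt[- 3 t^{2} \operatorname{atan}{\left(t \right)} + \frac{\sin{\left(3 t + \frac{\pi}{6} \right)}}{2}] = \frac{- 12 t^{3} \operatorname{atan}{\left(t \right)} + 3 t^{2} \cos{\left(3 t + \frac{\pi}{6} \right)} - 6 t^{2} - 12 t \operatorname{atan}{\left(t \right)} + 3 \cos{\left(3 t + \frac{\pi}{6} \right)}}{2 t^{2} + 2}, which equals f(t).
F(2) = - 12 \operatorname{atan}{\left(2 \right)} + \frac{\sin{\left(\frac{\pi}{6} + 6 \right)}}{2}; F(0) = \frac{1}{4}.
Integral = F(2) - F(0) = - 12 \operatorname{atan}{\left(2 \right)} - \frac{1}{4} + \frac{\sin{\left(\frac{\pi}{6} + 6 \right)}}{2}.

Antiderivative: F(t) = - 3 t^{2} \operatorname{atan}{\left(t \right)} + \frac{\sin{\left(3 t + \frac{\pi}{6} \right)}}{2}; value = - 12 \operatorname{atan}{\left(2 \right)} - \frac{1}{4} + \frac{\sin{\left(\frac{\pi}{6} + 6 \right)}}{2}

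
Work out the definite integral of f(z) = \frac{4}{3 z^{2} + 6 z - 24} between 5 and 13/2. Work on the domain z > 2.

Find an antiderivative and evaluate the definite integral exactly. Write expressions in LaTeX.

Antiderivative: F(z) = \frac{2 \log{\left(z - 2 \right)}}{9} - \frac{2 \log{\left(z + 4 \right)}}{9}; value = - \frac{2 \log{\left(\frac{21}{2} \right)}}{9} - \frac{2 \log{\left(3 \right)}}{9} + \frac{2 \log{\left(\frac{9}{2} \right)}}{9} + \frac{2 \log{\left(9 \right)}}{9}

Factor the denominator (3 \left(z - 2\right) \left(z + 4\right)) and decompose: f = - \frac{2}{9 \left(z + 4\right)} + \frac{2}{9 \left(z - 2\right)}; each piece integrates to a log, atan, or power term.
F(z) = \frac{2 \log{\left(z - 2 \right)}}{9} - \frac{2 \log{\left(z + 4 \right)}}{9} is an antiderivative of f.
Check: d/dz[\frac{2 \log{\left(z - 2 \right)}}{9} - \frac{2 \log{\left(z + 4 \right)}}{9}] = \frac{4}{3 z^{2} + 6 z - 24} = f(z).
F(13/2) = - \frac{2 \log{\left(\frac{21}{2} \right)}}{9} + \frac{2 \log{\left(\frac{9}{2} \right)}}{9}; F(5) = - \frac{2 \log{\left(9 \right)}}{9} + \frac{2 \log{\left(3 \right)}}{9}.
Integral = F(13/2) - F(5) = - \frac{2 \log{\left(\frac{21}{2} \right)}}{9} - \frac{2 \log{\left(3 \right)}}{9} + \frac{2 \log{\left(\frac{9}{2} \right)}}{9} + \frac{2 \log{\left(9 \right)}}{9}.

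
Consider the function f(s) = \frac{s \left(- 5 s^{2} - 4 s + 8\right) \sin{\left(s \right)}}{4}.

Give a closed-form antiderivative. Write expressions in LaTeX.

An antiderivative is F(s) = \frac{5 s^{3} \cos{\left(s \right)} - 15 s^{2} \sin{\left(s \right)} + 4 s^{2} \cos{\left(s \right)} - 8 s \sin{\left(s \right)} - 38 s \cos{\left(s \right)} + 38 \sin{\left(s \right)} - 8 \cos{\left(s \right)}}{4}.

For F(s) to be correct the identity F'(s) - f(s) = 0 must hold.
Check: d/ds[\frac{5 s^{3} \cos{\left(s \right)} - 15 s^{2} \sin{\left(s \right)} + 4 s^{2} \cos{\left(s \right)} - 8 s \sin{\left(s \right)} - 38 s \cos{\left(s \right)} + 38 \sin{\left(s \right)} - 8 \cos{\left(s \right)}}{4}] = - \frac{5 s^{3} \sin{\left(s \right)}}{4} - s^{2} \sin{\left(s \right)} + 2 s \sin{\left(s \right)}, which equals f(s).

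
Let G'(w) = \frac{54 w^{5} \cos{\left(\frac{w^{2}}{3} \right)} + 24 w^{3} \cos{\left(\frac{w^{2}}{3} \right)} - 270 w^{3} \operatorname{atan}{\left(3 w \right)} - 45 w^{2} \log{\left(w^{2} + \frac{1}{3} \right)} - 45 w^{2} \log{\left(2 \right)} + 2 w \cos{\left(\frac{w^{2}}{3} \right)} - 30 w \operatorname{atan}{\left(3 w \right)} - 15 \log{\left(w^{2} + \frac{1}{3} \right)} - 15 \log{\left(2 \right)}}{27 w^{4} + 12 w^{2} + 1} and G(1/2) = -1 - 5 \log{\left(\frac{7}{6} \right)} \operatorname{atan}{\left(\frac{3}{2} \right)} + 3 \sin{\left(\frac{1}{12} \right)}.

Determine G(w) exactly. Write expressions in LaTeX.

Since d/dw undoes antidifferentiation here, G(w) must give back the stated G'(w).
A general antiderivative is - 5 \log{\left(2 w^{2} + \frac{2}{3} \right)} \operatorname{atan}{\left(3 w \right)} + 3 \sin{\left(\frac{w^{2}}{3} \right)} + C.
The condition gives C = -1 - 5 \log{\left(\frac{7}{6} \right)} \operatorname{atan}{\left(\frac{3}{2} \right)} + 3 \sin{\left(\frac{1}{12} \right)} - (- 5 \log{\left(\frac{7}{6} \right)} \operatorname{atan}{\left(\frac{3}{2} \right)} + 3 \sin{\left(\frac{1}{12} \right)}) = -1.
So G(w) = - 5 \log{\left(2 w^{2} + \frac{2}{3} \right)} \operatorname{atan}{\left(3 w \right)} + 3 \sin{\left(\frac{w^{2}}{3} \right)} - 1.
Check: d/dw[- 5 \log{\left(2 w^{2} + \frac{2}{3} \right)} \operatorname{atan}{\left(3 w \right)} + 3 \sin{\left(\frac{w^{2}}{3} \right)} - 1] = \frac{54 w^{5} \cos{\left(\frac{w^{2}}{3} \right)} + 24 w^{3} \cos{\left(\frac{w^{2}}{3} \right)} - 270 w^{3} \operatorname{atan}{\left(3 w \right)} - 45 w^{2} \log{\left(w^{2} + \frac{1}{3} \right)} - 45 w^{2} \log{\left(2 \right)} + 2 w \cos{\left(\frac{w^{2}}{3} \right)} - 30 w \operatorname{atan}{\left(3 w \right)} - 15 \log{\left(w^{2} + \frac{1}{3} \right)} - 15 \log{\left(2 \right)}}{27 w^{4} + 12 w^{2} + 1} = G'(w).

G(w) = - 5 \log{\left(2 w^{2} + \frac{2}{3} \right)} \operatorname{atan}{\left(3 w \right)} + 3 \sin{\left(\frac{w^{2}}{3} \right)} - 1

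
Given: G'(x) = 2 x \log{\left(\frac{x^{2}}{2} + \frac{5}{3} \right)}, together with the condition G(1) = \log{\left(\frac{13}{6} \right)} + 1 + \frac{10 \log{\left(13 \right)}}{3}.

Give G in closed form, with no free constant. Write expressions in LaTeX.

Check a candidate G(x) by differentiating: d/dx[G] must match the given G'(x).
A general antiderivative is x^{2} \log{\left(\frac{x^{2}}{2} + \frac{5}{3} \right)} - x^{2} + \frac{10 \log{\left(3 x^{2} + 10 \right)}}{3} + C.
The condition gives C = \log{\left(\frac{13}{6} \right)} + 1 + \frac{10 \log{\left(13 \right)}}{3} - (-1 + \log{\left(\frac{13}{6} \right)} + \frac{10 \log{\left(13 \right)}}{3}) = 2.
So G(x) = x^{2} \log{\left(3 x^{2} + 10 \right)} - x^{2} \log{\left(6 \right)} - x^{2} + \frac{10 \log{\left(3 x^{2} + 10 \right)}}{3} + 2.
Check: d/dx[x^{2} \log{\left(3 x^{2} + 10 \right)} - x^{2} \log{\left(6 \right)} - x^{2} + \frac{10 \log{\left(3 x^{2} + 10 \right)}}{3} + 2] = 2 x \log{\left(3 x^{2} + 10 \right)} - 2 x \log{\left(6 \right)}, which equals G'(x).

G(x) = x^{2} \log{\left(3 x^{2} + 10 \right)} - x^{2} \log{\left(6 \right)} - x^{2} + \frac{10 \log{\left(3 x^{2} + 10 \right)}}{3} + 2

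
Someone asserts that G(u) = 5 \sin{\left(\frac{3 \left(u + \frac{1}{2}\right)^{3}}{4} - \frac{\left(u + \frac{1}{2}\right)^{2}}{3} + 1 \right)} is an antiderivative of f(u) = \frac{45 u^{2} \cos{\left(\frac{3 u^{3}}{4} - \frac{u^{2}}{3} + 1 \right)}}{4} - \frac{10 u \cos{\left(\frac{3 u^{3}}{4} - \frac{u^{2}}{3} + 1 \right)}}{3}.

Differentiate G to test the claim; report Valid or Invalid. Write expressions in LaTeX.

d/du[G] = \frac{45 u^{2} \cos{\left(\frac{3 u^{3}}{4} + \frac{19 u^{2}}{24} + \frac{11 u}{48} + \frac{97}{96} \right)}}{4} + \frac{95 u \cos{\left(\frac{3 u^{3}}{4} + \frac{19 u^{2}}{24} + \frac{11 u}{48} + \frac{97}{96} \right)}}{12} + \frac{55 \cos{\left(\frac{3 u^{3}}{4} + \frac{19 u^{2}}{24} + \frac{11 u}{48} + \frac{97}{96} \right)}}{48}
d/du[G] - f(u) = - \frac{45 u^{2} \cos{\left(\frac{3 u^{3}}{4} - \frac{u^{2}}{3} + 1 \right)}}{4} + \frac{45 u^{2} \cos{\left(\frac{3 u^{3}}{4} + \frac{19 u^{2}}{24} + \frac{11 u}{48} + \frac{97}{96} \right)}}{4} + \frac{10 u \cos{\left(\frac{3 u^{3}}{4} - \frac{u^{2}}{3} + 1 \right)}}{3} + \frac{95 u \cos{\left(\frac{3 u^{3}}{4} + \frac{19 u^{2}}{24} + \frac{11 u}{48} + \frac{97}{96} \right)}}{12} + \frac{55 \cos{\left(\frac{3 u^{3}}{4} + \frac{19 u^{2}}{24} + \frac{11 u}{48} + \frac{97}{96} \right)}}{48} != 0.

Invalid: d/du[G] - f = - \frac{45 u^{2} \cos{\left(\frac{3 u^{3}}{4} - \frac{u^{2}}{3} + 1 \right)}}{4} + \frac{45 u^{2} \cos{\left(\frac{3 u^{3}}{4} + \frac{19 u^{2}}{24} + \frac{11 u}{48} + \frac{97}{96} \right)}}{4} + \frac{10 u \cos{\left(\frac{3 u^{3}}{4} - \frac{u^{2}}{3} + 1 \right)}}{3} + \frac{95 u \cos{\left(\frac{3 u^{3}}{4} + \frac{19 u^{2}}{24} + \frac{11 u}{48} + \frac{97}{96} \right)}}{12} + \frac{55 \cos{\left(\frac{3 u^{3}}{4} + \frac{19 u^{2}}{24} + \frac{11 u}{48} + \frac{97}{96} \right)}}{48}, which is not 0.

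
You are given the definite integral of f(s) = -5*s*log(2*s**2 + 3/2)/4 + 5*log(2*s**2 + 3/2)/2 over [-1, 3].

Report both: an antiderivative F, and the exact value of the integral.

Antiderivative: F(s) = -5*s**2*log(2*s**2 + 3/2)/8 + 5*s**2/8 + 5*s*log(2*s**2 + 3/2)/2 - 5*s - 15*log(s**2 + 3/4)/32 + 5*sqrt(3)*atan(2*sqrt(3)*s/3)/2; value = -15 - 15*log(39/4)/32 + 15*log(7/4)/32 + 5*sqrt(3)*atan(2*sqrt(3)/3)/2 + 25*log(7/2)/8 + 15*log(39/2)/8 + 5*sqrt(3)*atan(2*sqrt(3))/2

The integrand splits into summands that can be handled one at a time.
F(s) = -5*s**2*log(2*s**2 + 3/2)/8 + 5*s**2/8 + 5*s*log(2*s**2 + 3/2)/2 - 5*s - 15*log(s**2 + 3/4)/32 + 5*sqrt(3)*atan(2*sqrt(3)*s/3)/2 is an antiderivative of f.
Check: d/ds[-5*s**2*log(2*s**2 + 3/2)/8 + 5*s**2/8 + 5*s*log(2*s**2 + 3/2)/2 - 5*s - 15*log(s**2 + 3/4)/32 + 5*sqrt(3)*atan(2*sqrt(3)*s/3)/2] = -5*s*log(2*s**2 + 3/2)/4 + 5*log(2*s**2 + 3/2)/2 = f(s).
F(3) = -75/8 - 15*log(39/4)/32 + 15*log(39/2)/8 + 5*sqrt(3)*atan(2*sqrt(3))/2; F(-1) = -25*log(7/2)/8 - 5*sqrt(3)*atan(2*sqrt(3)/3)/2 - 15*log(7/4)/32 + 45/8.
Integral = F(3) - F(-1) = -15 - 15*log(39/4)/32 + 15*log(7/4)/32 + 5*sqrt(3)*atan(2*sqrt(3)/3)/2 + 25*log(7/2)/8 + 15*log(39/2)/8 + 5*sqrt(3)*atan(2*sqrt(3))/2.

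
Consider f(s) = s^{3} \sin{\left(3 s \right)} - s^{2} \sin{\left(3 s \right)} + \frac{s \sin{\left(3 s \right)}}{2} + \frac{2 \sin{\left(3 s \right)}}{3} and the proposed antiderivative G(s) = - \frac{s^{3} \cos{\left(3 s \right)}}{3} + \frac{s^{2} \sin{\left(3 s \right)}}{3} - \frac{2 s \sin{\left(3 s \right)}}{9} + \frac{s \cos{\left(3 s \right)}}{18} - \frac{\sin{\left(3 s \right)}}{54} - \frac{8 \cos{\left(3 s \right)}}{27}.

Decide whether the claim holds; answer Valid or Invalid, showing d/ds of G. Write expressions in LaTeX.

Invalid: d/ds[G] - f = s^{2} \sin{\left(3 s \right)} - \frac{2 s \cos{\left(3 s \right)}}{3}, which is not 0.

d/ds[G] = s^{3} \sin{\left(3 s \right)} + \frac{s \sin{\left(3 s \right)}}{2} - \frac{2 s \cos{\left(3 s \right)}}{3} + \frac{2 \sin{\left(3 s \right)}}{3}
d/ds[G] - f(s) = s^{2} \sin{\left(3 s \right)} - \frac{2 s \cos{\left(3 s \right)}}{3} != 0.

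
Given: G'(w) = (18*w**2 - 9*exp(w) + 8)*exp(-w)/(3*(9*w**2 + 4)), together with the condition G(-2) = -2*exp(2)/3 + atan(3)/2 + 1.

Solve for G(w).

Recover the given G'(w) by differentiating a candidate G(w); any mismatch rules it out.
A general antiderivative is -atan(3*w/2)/2 - 2*exp(-w)/3 + C.
The condition gives C = -2*exp(2)/3 + atan(3)/2 + 1 - (-2*exp(2)/3 + atan(3)/2) = 1.
So G(w) = (-3*exp(w)*atan(3*w/2) + 6*exp(w) - 4)*exp(-w)/6.
Check: d/dw[(-3*exp(w)*atan(3*w/2) + 6*exp(w) - 4)*exp(-w)/6] = (18*w**2 - 9*exp(w) + 8)/(27*w**2*exp(w) + 12*exp(w)), which equals G'(w).

G(w) = (-3*exp(w)*atan(3*w/2) + 6*exp(w) - 4)*exp(-w)/6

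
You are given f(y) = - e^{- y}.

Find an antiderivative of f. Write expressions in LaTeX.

An antiderivative is F(y) = e^{- y}.

Since d/dy undoes antidifferentiation here, F'(y) = f(y) is required of F(y).
Check: d/dy[e^{- y}] = - e^{- y} = f(y).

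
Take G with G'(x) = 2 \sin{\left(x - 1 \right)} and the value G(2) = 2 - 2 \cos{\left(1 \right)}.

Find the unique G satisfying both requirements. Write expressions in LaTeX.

For G(x) to be correct, d/dx[G] must agree with the stated G'(x) identically.
A general antiderivative is - 2 \cos{\left(x - 1 \right)} + C.
The condition gives C = 2 - 2 \cos{\left(1 \right)} - (- 2 \cos{\left(1 \right)}) = 2.
So G(x) = 2 - 2 \cos{\left(x - 1 \right)}.
Check: d/dx[2 - 2 \cos{\left(x - 1 \right)}] = 2 \sin{\left(x - 1 \right)} = G'(x).

G(x) = 2 - 2 \cos{\left(x - 1 \right)}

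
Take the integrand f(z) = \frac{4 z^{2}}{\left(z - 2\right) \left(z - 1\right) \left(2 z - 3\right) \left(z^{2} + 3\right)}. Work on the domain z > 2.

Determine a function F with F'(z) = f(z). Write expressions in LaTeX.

Factor the denominator (\left(z - 2\right) \left(z - 1\right) \left(2 z - 3\right) \left(z^{2} + 3\right)) and decompose: f = \frac{z - 3}{7 \left(z^{2} + 3\right)} - \frac{48}{7 \left(2 z - 3\right)} + \frac{1}{z - 1} + \frac{16}{7 \left(z - 2\right)}; each piece integrates to a log, atan, or power term.
Check: d/dz[\frac{32 \log{\left(z - 2 \right)} - 48 \log{\left(z - \frac{3}{2} \right)} + 14 \log{\left(z - 1 \right)} + \log{\left(z^{2} + 3 \right)} - 2 \sqrt{3} \operatorname{atan}{\left(\frac{\sqrt{3} z}{3} \right)}}{14}] = \frac{4 z^{2}}{2 z^{5} - 9 z^{4} + 19 z^{3} - 33 z^{2} + 39 z - 18}, which equals f(z).

An antiderivative is F(z) = \frac{32 \log{\left(z - 2 \right)} - 48 \log{\left(z - \frac{3}{2} \right)} + 14 \log{\left(z - 1 \right)} + \log{\left(z^{2} + 3 \right)} - 2 \sqrt{3} \operatorname{atan}{\left(\frac{\sqrt{3} z}{3} \right)}}{14}.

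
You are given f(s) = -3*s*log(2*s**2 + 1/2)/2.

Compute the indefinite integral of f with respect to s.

Differentiate the proposed F(s) back; it has to land on f(s) exactly.
Check: d/ds[-3*s**2*log(2*s**2 + 1/2)/4 + 3*s**2/4 - 3*log(4*s**2 + 1)/16] = -3*s*log(2*s**2 + 1/2)/2 = f(s).

F(s) = -3*s**2*log(2*s**2 + 1/2)/4 + 3*s**2/4 - 3*log(4*s**2 + 1)/16 + C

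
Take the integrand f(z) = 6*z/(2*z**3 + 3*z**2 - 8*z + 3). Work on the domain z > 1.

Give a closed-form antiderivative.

An antiderivative is F(z) = 3*log(z - 1)/2 - 6*log(z - 1/2)/7 - 9*log(z + 3)/14.

The denominator factors as (z - 1)*(z + 3)*(2*z - 1); partial fractions split f into directly integrable pieces: -12/(7*(2*z - 1)) - 9/(14*(z + 3)) + 3/(2*(z - 1)).
Check: d/dz[3*log(z - 1)/2 - 6*log(z - 1/2)/7 - 9*log(z + 3)/14] = 6*z/(2*z**3 + 3*z**2 - 8*z + 3) = f(z).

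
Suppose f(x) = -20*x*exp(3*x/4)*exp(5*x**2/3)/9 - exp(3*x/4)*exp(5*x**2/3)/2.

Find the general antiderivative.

F(x) = -2*exp(3*x/4)*exp(5*x**2/3)/3 + C

f matches the chain-rule pattern g'(h)*h' with inner function h(x) = 5*x**2/3 + 3*x/4; substituting u = h(x) collapses the integral.
Check: d/dx[-2*exp(3*x/4)*exp(5*x**2/3)/3] = -20*x*exp(3*x/4)*exp(5*x**2/3)/9 - exp(3*x/4)*exp(5*x**2/3)/2 = f(x).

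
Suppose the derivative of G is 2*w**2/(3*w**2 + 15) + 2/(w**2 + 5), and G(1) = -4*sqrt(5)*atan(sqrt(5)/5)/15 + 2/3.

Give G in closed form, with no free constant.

Integrate term by term and add the pieces.
A general antiderivative is 2*w/3 - 4*sqrt(5)*atan(sqrt(5)*w/5)/15 + C.
The condition gives C = -4*sqrt(5)*atan(sqrt(5)/5)/15 + 2/3 - (-4*sqrt(5)*atan(sqrt(5)/5)/15 + 2/3) = 0.
So G(w) = 2*w/3 - 4*sqrt(5)*atan(sqrt(5)*w/5)/15.
Check: d/dw[2*w/3 - 4*sqrt(5)*atan(sqrt(5)*w/5)/15] = (2*w**2 + 6)/(3*w**2 + 15), which equals G'(w).

G(w) = 2*w/3 - 4*sqrt(5)*atan(sqrt(5)*w/5)/15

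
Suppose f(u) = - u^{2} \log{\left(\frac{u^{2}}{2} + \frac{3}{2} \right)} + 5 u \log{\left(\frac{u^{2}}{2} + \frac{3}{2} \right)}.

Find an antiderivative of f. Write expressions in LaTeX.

Integrate term by term and add the pieces.
Check: d/du[- \frac{u^{3} \log{\left(\frac{u^{2}}{2} + \frac{3}{2} \right)}}{3} + \frac{2 u^{3}}{9} + \frac{5 u^{2} \log{\left(\frac{u^{2}}{2} + \frac{3}{2} \right)}}{2} - \frac{5 u^{2}}{2} - 2 u + \frac{15 \log{\left(u^{2} + 3 \right)}}{2} + 2 \sqrt{3} \operatorname{atan}{\left(\frac{\sqrt{3} u}{3} \right)}] = - u^{2} \log{\left(u^{2} + 3 \right)} + u^{2} \log{\left(2 \right)} + 5 u \log{\left(u^{2} + 3 \right)} - 5 u \log{\left(2 \right)}, which equals f(u).

An antiderivative is F(u) = - \frac{u^{3} \log{\left(\frac{u^{2}}{2} + \frac{3}{2} \right)}}{3} + \frac{2 u^{3}}{9} + \frac{5 u^{2} \log{\left(\frac{u^{2}}{2} + \frac{3}{2} \right)}}{2} - \frac{5 u^{2}}{2} - 2 u + \frac{15 \log{\left(u^{2} + 3 \right)}}{2} + 2 \sqrt{3} \operatorname{atan}{\left(\frac{\sqrt{3} u}{3} \right)}.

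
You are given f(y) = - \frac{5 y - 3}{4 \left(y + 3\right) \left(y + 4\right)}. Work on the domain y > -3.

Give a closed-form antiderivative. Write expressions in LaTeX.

An antiderivative is F(y) = \frac{18 \log{\left(y + 3 \right)} - 23 \log{\left(y + 4 \right)}}{4}.

The denominator factors as 4 \left(y + 3\right) \left(y + 4\right); partial fractions split f into directly integrable pieces: - \frac{23}{4 \left(y + 4\right)} + \frac{9}{2 \left(y + 3\right)}.
Check: d/dy[\frac{18 \log{\left(y + 3 \right)} - 23 \log{\left(y + 4 \right)}}{4}] = \frac{3 - 5 y}{4 y^{2} + 28 y + 48}, which equals f(y).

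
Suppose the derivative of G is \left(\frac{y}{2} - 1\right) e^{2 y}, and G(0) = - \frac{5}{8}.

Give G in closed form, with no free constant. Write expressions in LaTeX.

G'(y) has the shape u'v + uv' for u = \frac{y}{4} - \frac{5}{8} and v = e^{2 y} — it is the derivative of the product u*v.
A general antiderivative is \frac{\left(2 y - 5\right) e^{2 y}}{8} + C.
The condition gives C = - \frac{5}{8} - (- \frac{5}{8}) = 0.
So G(y) = \frac{y e^{2 y}}{4} - \frac{5 e^{2 y}}{8}.
Check: d/dy[\frac{y e^{2 y}}{4} - \frac{5 e^{2 y}}{8}] = \frac{y e^{2 y}}{2} - e^{2 y}, which equals G'(y).

G(y) = \frac{y e^{2 y}}{4} - \frac{5 e^{2 y}}{8}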